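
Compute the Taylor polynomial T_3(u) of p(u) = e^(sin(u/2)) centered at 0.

u^2/8 + u/2 + 1

Let u equal the inner series; expand the outer function in u and truncate.
p(0) = 1
p′(0) = 1/2
p′′(0) = 1/4
p′′′(0) = 0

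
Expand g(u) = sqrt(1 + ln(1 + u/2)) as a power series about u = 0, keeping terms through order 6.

Plug the Maclaurin series of the inner function into that of the outer and collect terms.

-22819*u^6/2949120 + 1609*u^5/122880 - 143*u^4/6144 + 17*u^3/384 - 3*u^2/32 + u/4 + 1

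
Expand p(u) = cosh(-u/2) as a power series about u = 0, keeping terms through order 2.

u^2/8 + 1

p(0) = 1
p′(0) = 0
p′′(0) = 1/4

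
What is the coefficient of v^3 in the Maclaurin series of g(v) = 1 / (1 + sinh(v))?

Expand as Σ (-1)^k u^k with u equal to the inner function's series.
g(0) = 1
g′(0) = -1
g′′(0) = 2
g′′′(0) = -7
So c_3 = g′′′(0)/3! = -7/6.

-7/6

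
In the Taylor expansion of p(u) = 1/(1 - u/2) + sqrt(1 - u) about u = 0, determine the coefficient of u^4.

Combine the two series term by term.
p(0) = 2
p′(0) = 0
p′′(0) = 1/4
p′′′(0) = 3/8
p^(4)(0) = 9/16
So c_4 = p^(4)(0)/4! = 3/128.

3/128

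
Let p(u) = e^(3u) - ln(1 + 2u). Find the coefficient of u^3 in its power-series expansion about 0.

11/6

Add the two expansions coefficient-wise.
[u^0] = 1;  [u^1] = 1;  [u^2] = 13/2;  [u^3] = 11/6.
So c_3 = p′′′(0)/3! = 11/6.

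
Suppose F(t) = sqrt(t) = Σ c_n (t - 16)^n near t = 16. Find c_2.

-1/512

[(t - 16)^0] = 4;  [(t - 16)^1] = 1/8;  [(t - 16)^2] = -1/512.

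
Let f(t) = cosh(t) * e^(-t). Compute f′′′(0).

Expand each factor separately, then convolve coefficients.
The coefficient of t^3 in the expansion is -2/3, so f′′′(0) = 3! * (-2/3) = -4.

-4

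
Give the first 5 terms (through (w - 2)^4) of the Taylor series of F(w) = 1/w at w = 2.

Compute the successive derivatives at the expansion point and divide by k!.
F(2) = 1/2
F′(2) = -1/4
F′′(2) = 1/4
F′′′(2) = -3/8
F^(4)(2) = 3/4
Dividing each by k! gives the coefficients c_0, ..., c_4.

(w - 2)^4/32 - (w - 2)^3/16 + (w - 2)^2/8 - (w - 2)/4 + 1/2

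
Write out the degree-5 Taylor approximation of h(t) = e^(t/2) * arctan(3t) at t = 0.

Multiply the two series term by term and collect like powers.
h(0) = 0
h′(0) = 3
h′′(0) = 3
h′′′(0) = -207/4
h^(4)(0) = -213/2
h^(5)(0) = 91167/16

30389*t^5/640 - 71*t^4/16 - 69*t^3/8 + 3*t^2/2 + 3*t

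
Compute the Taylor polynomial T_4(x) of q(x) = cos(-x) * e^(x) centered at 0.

-x^4/6 - x^3/3 + x + 1

Expand each factor separately, then convolve coefficients.
q(0) = 1
q′(0) = 1
q′′(0) = 0
q′′′(0) = -2
q^(4)(0) = -4
The Taylor polynomial is Σ q^(k)(0)/k! · x^k.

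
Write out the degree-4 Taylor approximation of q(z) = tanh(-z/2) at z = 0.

[z^0] = 0;  [z^1] = -1/2;  [z^2] = 0;  [z^3] = 1/24;  [z^4] = 0.

z^3/24 - z/2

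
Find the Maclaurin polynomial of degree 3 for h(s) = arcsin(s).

s^3/6 + s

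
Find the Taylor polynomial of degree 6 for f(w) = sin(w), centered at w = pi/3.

-sqrt(3)*(w - pi/3)^6/1440 + (w - pi/3)^5/240 + sqrt(3)*(w - pi/3)^4/48 - (w - pi/3)^3/12 - sqrt(3)*(w - pi/3)^2/4 + (w - pi/3)/2 + sqrt(3)/2

f(pi/3) = sqrt(3)/2
f′(pi/3) = 1/2
f′′(pi/3) = -sqrt(3)/2
f′′′(pi/3) = -1/2
f^(4)(pi/3) = sqrt(3)/2
f^(5)(pi/3) = 1/2
f^(6)(pi/3) = -sqrt(3)/2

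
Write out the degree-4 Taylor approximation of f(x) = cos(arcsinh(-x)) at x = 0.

Compose series: expand the inner function first, then feed it into the outer expansion.

5*x^4/24 - x^2/2 + 1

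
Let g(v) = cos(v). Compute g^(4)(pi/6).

sqrt(3)/2

The coefficient of (v - pi/6)^4 in the expansion is sqrt(3)/48, so g^(4)(pi/6) = 4! * (sqrt(3)/48) = sqrt(3)/2.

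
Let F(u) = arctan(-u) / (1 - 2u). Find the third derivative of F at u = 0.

-22

Take the Cauchy product of the two expansions.
From the series, [u^3] F = -11/3; multiply by 3! = 6 to get -22.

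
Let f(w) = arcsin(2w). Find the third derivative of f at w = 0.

8

Differentiate repeatedly and evaluate at the center.
The coefficient of w^3 in the expansion is 4/3, so f′′′(0) = 3! * (4/3) = 8.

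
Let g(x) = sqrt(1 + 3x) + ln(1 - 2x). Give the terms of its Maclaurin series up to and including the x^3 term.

-47*x^3/48 - 25*x^2/8 - x/2 + 1

Expand each term separately and add.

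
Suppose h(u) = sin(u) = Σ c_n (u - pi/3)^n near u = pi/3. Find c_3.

-1/12

Differentiate repeatedly and evaluate at the center.
h(pi/3) = sqrt(3)/2
h′(pi/3) = 1/2
h′′(pi/3) = -sqrt(3)/2
h′′′(pi/3) = -1/2
Then c_k = h^(k)(pi/3)/k! gives each Taylor coefficient.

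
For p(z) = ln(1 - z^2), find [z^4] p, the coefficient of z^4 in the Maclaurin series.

Use the known series and substitute for the argument.
p(0) = 0
p′(0) = 0
p′′(0) = -2
p′′′(0) = 0
p^(4)(0) = -12
Then c_k = p^(k)(0)/k! gives each Taylor coefficient.

-1/2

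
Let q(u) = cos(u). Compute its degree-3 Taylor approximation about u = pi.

Differentiate repeatedly and evaluate at the center.
q(pi) = -1
q′(pi) = 0
q′′(pi) = 1
q′′′(pi) = 0

(u - pi)^2/2 - 1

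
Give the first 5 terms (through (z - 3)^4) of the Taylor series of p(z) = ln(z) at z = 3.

p(3) = ln(3)
p′(3) = 1/3
p′′(3) = -1/9
p′′′(3) = 2/27
p^(4)(3) = -2/27
The Taylor polynomial is Σ p^(k)(3)/k! · (z - 3)^k.

-(z - 3)^4/324 + (z - 3)^3/81 - (z - 3)^2/18 + (z - 3)/3 + ln(3)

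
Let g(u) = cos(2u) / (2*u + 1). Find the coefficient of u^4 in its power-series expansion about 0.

26/3

Use 1/(1 - r) = Σ r^k on the denominator, then take the Cauchy product.
g(0) = 1
g′(0) = -2
g′′(0) = 4
g′′′(0) = -24
g^(4)(0) = 208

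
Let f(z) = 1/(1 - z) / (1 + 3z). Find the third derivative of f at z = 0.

-120

Write out both Maclaurin series and multiply, keeping only the needed powers.
The coefficient of z^3 in the expansion is -20, so f′′′(0) = 3! * (-20) = -120.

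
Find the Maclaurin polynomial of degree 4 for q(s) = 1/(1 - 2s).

q(0) = 1
q′(0) = 2
q′′(0) = 8
q′′′(0) = 48
q^(4)(0) = 384
The Taylor polynomial is Σ q^(k)(0)/k! · s^k.

16*s^4 + 8*s^3 + 4*s^2 + 2*s + 1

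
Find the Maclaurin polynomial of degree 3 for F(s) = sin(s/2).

-s^3/48 + s/2

F(0) = 0
F′(0) = 1/2
F′′(0) = 0
F′′′(0) = -1/8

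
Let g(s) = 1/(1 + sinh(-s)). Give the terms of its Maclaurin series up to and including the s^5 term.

181*s^5/120 + 4*s^4/3 + 7*s^3/6 + s^2 + s + 1

Plug the Maclaurin series of the inner function into that of the outer and collect terms.
g(0) = 1
g′(0) = 1
g′′(0) = 2
g′′′(0) = 7
g^(4)(0) = 32
g^(5)(0) = 181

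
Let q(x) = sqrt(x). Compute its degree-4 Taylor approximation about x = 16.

-5*(x - 16)^4/2097152 + (x - 16)^3/16384 - (x - 16)^2/512 + (x - 16)/8 + 4

[(x - 16)^0] = 4;  [(x - 16)^1] = 1/8;  [(x - 16)^2] = -1/512;  [(x - 16)^3] = 1/16384;  [(x - 16)^4] = -5/2097152.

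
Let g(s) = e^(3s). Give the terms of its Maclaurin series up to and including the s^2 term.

9*s^2/2 + 3*s + 1

g(0) = 1
g′(0) = 3
g′′(0) = 9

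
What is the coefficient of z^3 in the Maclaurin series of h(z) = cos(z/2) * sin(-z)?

7/24

Write out both Maclaurin series and multiply, keeping only the needed powers.
h(0) = 0
h′(0) = -1
h′′(0) = 0
h′′′(0) = 7/4
So c_3 = h′′′(0)/3! = 7/24.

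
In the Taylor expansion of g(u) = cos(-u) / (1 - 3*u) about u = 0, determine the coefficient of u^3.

51/2

Expand 1/(denominator) as a geometric series and multiply by the numerator's series.
g(0) = 1
g′(0) = 3
g′′(0) = 17
g′′′(0) = 153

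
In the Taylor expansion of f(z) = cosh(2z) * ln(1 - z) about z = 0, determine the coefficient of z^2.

-1/2

Expand each factor separately, then convolve coefficients.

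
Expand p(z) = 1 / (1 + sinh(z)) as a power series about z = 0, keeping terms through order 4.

Use the geometric series for the reciprocal, then substitute.

4*z^4/3 - 7*z^3/6 + z^2 - z + 1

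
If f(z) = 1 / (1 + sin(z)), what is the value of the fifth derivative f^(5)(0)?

Write 1/(1+u) = 1 - u + u^2 - u^3 + ... and substitute the series for u.
The coefficient of z^5 in the expansion is -61/120, so f^(5)(0) = 5! * (-61/120) = -61.

-61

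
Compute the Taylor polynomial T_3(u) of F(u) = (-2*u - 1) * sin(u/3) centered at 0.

u^3/162 - 2*u^2/3 - u/3

Shift and add copies of the series according to the polynomial's terms.
F(0) = 0
F′(0) = -1/3
F′′(0) = -4/3
F′′′(0) = 1/27
Then c_k = F^(k)(0)/k! gives each Taylor coefficient.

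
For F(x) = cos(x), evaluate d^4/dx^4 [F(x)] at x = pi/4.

sqrt(2)/2

From the series, [(x - pi/4)^4] F = sqrt(2)/48; multiply by 4! = 24 to get sqrt(2)/2.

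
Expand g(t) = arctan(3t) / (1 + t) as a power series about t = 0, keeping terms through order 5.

213*t^5/5 + 6*t^4 - 6*t^3 - 3*t^2 + 3*t

Write out both Maclaurin series and multiply, keeping only the needed powers.
g(0) = 0
g′(0) = 3
g′′(0) = -6
g′′′(0) = -36
g^(4)(0) = 144
g^(5)(0) = 5112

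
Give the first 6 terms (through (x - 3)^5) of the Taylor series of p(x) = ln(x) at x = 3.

Differentiate repeatedly and evaluate at the center.
p(3) = ln(3)
p′(3) = 1/3
p′′(3) = -1/9
p′′′(3) = 2/27
p^(4)(3) = -2/27
p^(5)(3) = 8/81
Dividing each by k! gives the coefficients c_0, ..., c_5.

(x - 3)^5/1215 - (x - 3)^4/324 + (x - 3)^3/81 - (x - 3)^2/18 + (x - 3)/3 + ln(3)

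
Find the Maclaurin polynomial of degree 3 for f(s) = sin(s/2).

-s^3/48 + s/2

[s^0] = 0;  [s^1] = 1/2;  [s^2] = 0;  [s^3] = -1/48.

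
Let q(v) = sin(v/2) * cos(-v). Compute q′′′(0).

Multiply the two series term by term and collect like powers.
From the series, [v^3] q = -13/48; multiply by 3! = 6 to get -13/8.

-13/8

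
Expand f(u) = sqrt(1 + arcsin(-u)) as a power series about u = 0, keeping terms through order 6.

-3169*u^6/46080 - 123*u^5/1280 - 31*u^4/384 - 7*u^3/48 - u^2/8 - u/2 + 1

Let u equal the inner series; expand the outer function in u and truncate.
f(0) = 1
f′(0) = -1/2
f′′(0) = -1/4
f′′′(0) = -7/8
f^(4)(0) = -31/16
f^(5)(0) = -369/32
f^(6)(0) = -3169/64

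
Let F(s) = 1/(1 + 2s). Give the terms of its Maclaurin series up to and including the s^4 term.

16*s^4 - 8*s^3 + 4*s^2 - 2*s + 1

[s^0] = 1;  [s^1] = -2;  [s^2] = 4;  [s^3] = -8;  [s^4] = 16.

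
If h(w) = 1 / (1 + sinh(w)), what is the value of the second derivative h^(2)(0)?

2

Write 1/(1+u) = 1 - u + u^2 - u^3 + ... and substitute the series for u.
From the series, [w^2] h = 1; multiply by 2! = 2 to get 2.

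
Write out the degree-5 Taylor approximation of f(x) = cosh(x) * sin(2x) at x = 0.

-19*x^5/60 - x^3/3 + 2*x

Take the Cauchy product of the two expansions.
[x^0] = 0;  [x^1] = 2;  [x^2] = 0;  [x^3] = -1/3;  [x^4] = 0;  [x^5] = -19/60.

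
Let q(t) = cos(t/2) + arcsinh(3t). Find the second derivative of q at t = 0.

-1/4

Add the two expansions coefficient-wise.
From the series, [t^2] q = -1/8; multiply by 2! = 2 to get -1/4.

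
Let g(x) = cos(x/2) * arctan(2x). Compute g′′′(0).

Multiply the two series term by term and collect like powers.
The coefficient of x^3 in the expansion is -35/12, so g′′′(0) = 3! * (-35/12) = -35/2.

-35/2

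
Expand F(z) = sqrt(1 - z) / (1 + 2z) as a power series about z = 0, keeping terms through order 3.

Take the Cauchy product of the two expansions.
[z^0] = 1;  [z^1] = -5/2;  [z^2] = 39/8;  [z^3] = -157/16.

-157*z^3/16 + 39*z^2/8 - 5*z/2 + 1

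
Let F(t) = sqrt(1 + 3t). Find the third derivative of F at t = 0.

81/8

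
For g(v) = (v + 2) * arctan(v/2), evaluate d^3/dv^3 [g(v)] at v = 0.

-1/2

Multiply each power in the prefactor through the base expansion.
From the series, [v^3] g = -1/12; multiply by 3! = 6 to get -1/2.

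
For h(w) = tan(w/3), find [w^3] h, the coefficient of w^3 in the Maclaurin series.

h(0) = 0
h′(0) = 1/3
h′′(0) = 0
h′′′(0) = 2/27
So c_3 = h′′′(0)/3! = 1/81.

1/81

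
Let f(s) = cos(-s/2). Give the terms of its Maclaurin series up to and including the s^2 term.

1 - s^2/8

f(0) = 1
f′(0) = 0
f′′(0) = -1/4
Then c_k = f^(k)(0)/k! gives each Taylor coefficient.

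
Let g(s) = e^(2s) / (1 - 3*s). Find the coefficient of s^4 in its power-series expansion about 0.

Use 1/(1 - r) = Σ r^k on the denominator, then take the Cauchy product.
g(0) = 1
g′(0) = 5
g′′(0) = 34
g′′′(0) = 314
g^(4)(0) = 3784
So c_4 = g^(4)(0)/4! = 473/3.

473/3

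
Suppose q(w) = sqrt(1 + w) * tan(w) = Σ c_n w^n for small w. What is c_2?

Write out both Maclaurin series and multiply, keeping only the needed powers.
[w^0] = 0;  [w^1] = 1;  [w^2] = 1/2.
So c_2 = q′′(0)/2! = 1/2.

1/2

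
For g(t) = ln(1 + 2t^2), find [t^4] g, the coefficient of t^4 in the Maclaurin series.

g(0) = 0
g′(0) = 0
g′′(0) = 4
g′′′(0) = 0
g^(4)(0) = -48

-2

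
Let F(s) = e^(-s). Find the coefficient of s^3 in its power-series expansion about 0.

-1/6

Use the known series and substitute for the argument.
F(0) = 1
F′(0) = -1
F′′(0) = 1
F′′′(0) = -1
So c_3 = F′′′(0)/3! = -1/6.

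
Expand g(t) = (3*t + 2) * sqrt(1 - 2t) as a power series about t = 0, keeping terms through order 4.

-11*t^4/4 - 5*t^3/2 - 4*t^2 + t + 2

Distribute the polynomial across the series and collect like powers.
g(0) = 2
g′(0) = 1
g′′(0) = -8
g′′′(0) = -15
g^(4)(0) = -66
The Taylor polynomial is Σ g^(k)(0)/k! · t^k.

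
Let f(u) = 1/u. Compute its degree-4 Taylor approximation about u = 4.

(u - 4)^4/1024 - (u - 4)^3/256 + (u - 4)^2/64 - (u - 4)/16 + 1/4

Use the known series and substitute for the argument.
[(u - 4)^0] = 1/4;  [(u - 4)^1] = -1/16;  [(u - 4)^2] = 1/64;  [(u - 4)^3] = -1/256;  [(u - 4)^4] = 1/1024.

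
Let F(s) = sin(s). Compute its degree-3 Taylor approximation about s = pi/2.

1 - (s - pi/2)^2/2

Apply the Taylor formula c_k = f^(k)(a)/k!.
F(pi/2) = 1
F′(pi/2) = 0
F′′(pi/2) = -1
F′′′(pi/2) = 0
The Taylor polynomial is Σ F^(k)(pi/2)/k! · (s - pi/2)^k.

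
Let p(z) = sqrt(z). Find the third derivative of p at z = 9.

From the series, [(z - 9)^3] p = 1/3888; multiply by 3! = 6 to get 1/648.

1/648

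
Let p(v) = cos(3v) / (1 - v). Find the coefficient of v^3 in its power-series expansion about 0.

Expand each factor separately, then convolve coefficients.

-7/2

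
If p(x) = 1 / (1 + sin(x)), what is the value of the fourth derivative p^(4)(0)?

Use the geometric series for the reciprocal, then substitute.
The coefficient of x^4 in the expansion is 2/3, so p^(4)(0) = 4! * (2/3) = 16.

16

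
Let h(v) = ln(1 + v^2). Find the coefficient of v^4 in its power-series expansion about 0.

h(0) = 0
h′(0) = 0
h′′(0) = 2
h′′′(0) = 0
h^(4)(0) = -12

-1/2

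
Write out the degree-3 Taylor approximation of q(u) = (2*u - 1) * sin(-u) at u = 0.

-u^3/6 - 2*u^2 + u

Shift and add copies of the series according to the polynomial's terms.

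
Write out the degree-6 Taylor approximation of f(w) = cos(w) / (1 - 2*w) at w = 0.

Use 1/(1 - r) = Σ r^k on the denominator, then take the Cauchy product.
f(0) = 1
f′(0) = 2
f′′(0) = 7
f′′′(0) = 42
f^(4)(0) = 337
f^(5)(0) = 3370
f^(6)(0) = 40439
Then c_k = f^(k)(0)/k! gives each Taylor coefficient.

40439*w^6/720 + 337*w^5/12 + 337*w^4/24 + 7*w^3 + 7*w^2/2 + 2*w + 1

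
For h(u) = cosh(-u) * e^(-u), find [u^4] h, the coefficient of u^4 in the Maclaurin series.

Expand each factor separately, then convolve coefficients.
h(0) = 1
h′(0) = -1
h′′(0) = 2
h′′′(0) = -4
h^(4)(0) = 8

1/3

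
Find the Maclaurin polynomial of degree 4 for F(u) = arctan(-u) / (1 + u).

Expand each factor separately, then convolve coefficients.
F(0) = 0
F′(0) = -1
F′′(0) = 2
F′′′(0) = -4
F^(4)(0) = 16

2*u^4/3 - 2*u^3/3 + u^2 - u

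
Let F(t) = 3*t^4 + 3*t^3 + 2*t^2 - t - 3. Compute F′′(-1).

The coefficient of (t + 1)^2 in the expansion is 11, so F′′(-1) = 2! * (11) = 22.

22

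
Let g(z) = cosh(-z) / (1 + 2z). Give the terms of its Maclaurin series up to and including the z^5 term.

-433*z^5/12 + 433*z^4/24 - 9*z^3 + 9*z^2/2 - 2*z + 1

Take the Cauchy product of the two expansions.
[z^0] = 1;  [z^1] = -2;  [z^2] = 9/2;  [z^3] = -9;  [z^4] = 433/24;  [z^5] = -433/12.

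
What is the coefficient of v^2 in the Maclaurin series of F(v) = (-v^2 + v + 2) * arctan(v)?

Distribute the polynomial across the series and collect like powers.
F(0) = 0
F′(0) = 2
F′′(0) = 2

1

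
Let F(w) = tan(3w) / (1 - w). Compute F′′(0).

6

Take the Cauchy product of the two expansions.
The coefficient of w^2 in the expansion is 3, so F′′(0) = 2! * (3) = 6.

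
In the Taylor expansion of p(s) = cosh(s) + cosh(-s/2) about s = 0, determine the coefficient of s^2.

5/8

Expand each term separately and add.
[s^0] = 2;  [s^1] = 0;  [s^2] = 5/8.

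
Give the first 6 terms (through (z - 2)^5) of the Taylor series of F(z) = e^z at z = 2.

F(2) = e^(2)
F′(2) = e^(2)
F′′(2) = e^(2)
F′′′(2) = e^(2)
F^(4)(2) = e^(2)
F^(5)(2) = e^(2)

(z - 2)^5*e^(2)/120 + (z - 2)^4*e^(2)/24 + (z - 2)^3*e^(2)/6 + (z - 2)^2*e^(2)/2 + (z - 2)*e^(2) + e^(2)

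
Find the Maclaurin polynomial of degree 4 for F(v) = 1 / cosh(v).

5*v^4/24 - v^2/2 + 1

Divide the numerator series by the denominator series (power-series long division).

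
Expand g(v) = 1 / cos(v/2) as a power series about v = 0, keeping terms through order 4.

5*v^4/384 + v^2/8 + 1

Write the quotient as an unknown series and match coefficients against numerator = denominator · series.
g(0) = 1
g′(0) = 0
g′′(0) = 1/4
g′′′(0) = 0
g^(4)(0) = 5/16
The Taylor polynomial is Σ g^(k)(0)/k! · v^k.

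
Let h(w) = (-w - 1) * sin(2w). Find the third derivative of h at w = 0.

Distribute the polynomial across the series and collect like powers.
The coefficient of w^3 in the expansion is 4/3, so h′′′(0) = 3! * (4/3) = 8.

8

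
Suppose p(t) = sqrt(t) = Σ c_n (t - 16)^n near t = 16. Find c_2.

Use the known series and substitute for the argument.
p(16) = 4
p′(16) = 1/8
p′′(16) = -1/256

-1/512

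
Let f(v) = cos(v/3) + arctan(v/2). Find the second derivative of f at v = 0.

-1/9

Combine the two series term by term.
The coefficient of v^2 in the expansion is -1/18, so f′′(0) = 2! * (-1/18) = -1/9.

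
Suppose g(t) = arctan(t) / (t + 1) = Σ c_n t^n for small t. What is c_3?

Multiply the numerator's expansion by the denominator's geometric series.

2/3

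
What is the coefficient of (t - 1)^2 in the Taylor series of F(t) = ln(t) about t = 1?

Compute the successive derivatives at the expansion point and divide by k!.
F(1) = 0
F′(1) = 1
F′′(1) = -1
So c_2 = F′′(1)/2! = -1/2.

-1/2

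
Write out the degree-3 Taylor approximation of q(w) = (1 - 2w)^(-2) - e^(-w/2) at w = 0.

1537*w^3/48 + 95*w^2/8 + 9*w/2

Combine the two series term by term.
q(0) = 0
q′(0) = 9/2
q′′(0) = 95/4
q′′′(0) = 1537/8
Then c_k = q^(k)(0)/k! gives each Taylor coefficient.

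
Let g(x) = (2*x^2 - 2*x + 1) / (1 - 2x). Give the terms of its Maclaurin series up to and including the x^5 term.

16*x^5 + 8*x^4 + 4*x^3 + 2*x^2 + 1

Shift and add copies of the series according to the polynomial's terms.
g(0) = 1
g′(0) = 0
g′′(0) = 4
g′′′(0) = 24
g^(4)(0) = 192
g^(5)(0) = 1920
Dividing each by k! gives the coefficients c_0, ..., c_5.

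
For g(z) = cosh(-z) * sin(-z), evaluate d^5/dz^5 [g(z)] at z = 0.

4

Take the Cauchy product of the two expansions.
The coefficient of z^5 in the expansion is 1/30, so g^(5)(0) = 5! * (1/30) = 4.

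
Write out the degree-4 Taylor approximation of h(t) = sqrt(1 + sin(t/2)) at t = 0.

t^4/6144 - t^3/384 - t^2/32 + t/4 + 1

Compose series: expand the inner function first, then feed it into the outer expansion.
[t^0] = 1;  [t^1] = 1/4;  [t^2] = -1/32;  [t^3] = -1/384;  [t^4] = 1/6144.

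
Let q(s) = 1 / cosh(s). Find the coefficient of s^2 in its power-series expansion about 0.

-1/2

Invert the denominator's series and multiply.
[s^0] = 1;  [s^1] = 0;  [s^2] = -1/2.
So c_2 = q′′(0)/2! = -1/2.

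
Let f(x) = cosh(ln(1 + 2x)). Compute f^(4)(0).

Compose series: expand the inner function first, then feed it into the outer expansion.
The coefficient of x^4 in the expansion is 8, so f^(4)(0) = 4! * (8) = 192.

192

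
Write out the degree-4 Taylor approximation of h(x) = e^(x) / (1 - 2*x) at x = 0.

Expand 1/(denominator) as a geometric series and multiply by the numerator's series.
h(0) = 1
h′(0) = 3
h′′(0) = 13
h′′′(0) = 79
h^(4)(0) = 633

211*x^4/8 + 79*x^3/6 + 13*x^2/2 + 3*x + 1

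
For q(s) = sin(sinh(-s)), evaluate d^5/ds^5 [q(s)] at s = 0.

Plug the Maclaurin series of the inner function into that of the outer and collect terms.
From the series, [s^5] q = 1/15; multiply by 5! = 120 to get 8.

8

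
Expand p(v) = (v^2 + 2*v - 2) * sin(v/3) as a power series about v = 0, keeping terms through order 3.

Multiply each power in the prefactor through the base expansion.
p(0) = 0
p′(0) = -2/3
p′′(0) = 4/3
p′′′(0) = 56/27
Then c_k = p^(k)(0)/k! gives each Taylor coefficient.

28*v^3/81 + 2*v^2/3 - 2*v/3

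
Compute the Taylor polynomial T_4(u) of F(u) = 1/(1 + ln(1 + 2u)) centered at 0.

176*u^4/3 - 56*u^3/3 + 6*u^2 - 2*u + 1

Let u equal the inner series; expand the outer function in u and truncate.
F(0) = 1
F′(0) = -2
F′′(0) = 12
F′′′(0) = -112
F^(4)(0) = 1408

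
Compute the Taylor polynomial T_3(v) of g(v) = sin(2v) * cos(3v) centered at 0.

-31*v^3/3 + 2*v

Take the Cauchy product of the two expansions.
g(0) = 0
g′(0) = 2
g′′(0) = 0
g′′′(0) = -62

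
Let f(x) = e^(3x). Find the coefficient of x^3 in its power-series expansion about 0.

f(0) = 1
f′(0) = 3
f′′(0) = 9
f′′′(0) = 27
So c_3 = f′′′(0)/3! = 9/2.

9/2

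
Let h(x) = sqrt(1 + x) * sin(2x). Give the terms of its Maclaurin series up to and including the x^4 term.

-13*x^4/24 - 19*x^3/12 + x^2 + 2*x

Write out both Maclaurin series and multiply, keeping only the needed powers.
[x^0] = 0;  [x^1] = 2;  [x^2] = 1;  [x^3] = -19/12;  [x^4] = -13/24.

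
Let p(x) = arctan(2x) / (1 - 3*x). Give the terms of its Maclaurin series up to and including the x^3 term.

46*x^3/3 + 6*x^2 + 2*x

Expand 1/(denominator) as a geometric series and multiply by the numerator's series.
[x^0] = 0;  [x^1] = 2;  [x^2] = 6;  [x^3] = 46/3.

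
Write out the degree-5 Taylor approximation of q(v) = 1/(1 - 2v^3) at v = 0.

2*v^3 + 1

Apply the Taylor formula c_k = f^(k)(a)/k!.
[v^0] = 1;  [v^1] = 0;  [v^2] = 0;  [v^3] = 2;  [v^4] = 0;  [v^5] = 0.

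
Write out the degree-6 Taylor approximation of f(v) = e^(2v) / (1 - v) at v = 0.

Write out both Maclaurin series and multiply, keeping only the needed powers.
[v^0] = 1;  [v^1] = 3;  [v^2] = 5;  [v^3] = 19/3;  [v^4] = 7;  [v^5] = 109/15;  [v^6] = 331/45.

331*v^6/45 + 109*v^5/15 + 7*v^4 + 19*v^3/3 + 5*v^2 + 3*v + 1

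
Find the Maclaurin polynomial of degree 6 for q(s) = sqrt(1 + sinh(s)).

-2401*s^6/46080 + 241*s^5/3840 - 31*s^4/384 + 7*s^3/48 - s^2/8 + s/2 + 1

Plug the Maclaurin series of the inner function into that of the outer and collect terms.
[s^0] = 1;  [s^1] = 1/2;  [s^2] = -1/8;  [s^3] = 7/48;  [s^4] = -31/384;  [s^5] = 241/3840;  [s^6] = -2401/46080.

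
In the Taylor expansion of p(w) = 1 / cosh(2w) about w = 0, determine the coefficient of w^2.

Invert the denominator's series and multiply.
p(0) = 1
p′(0) = 0
p′′(0) = -4
The Taylor polynomial is Σ p^(k)(0)/k! · w^k.

-2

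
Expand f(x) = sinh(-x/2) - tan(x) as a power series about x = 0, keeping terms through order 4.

-17*x^3/48 - 3*x/2

Add the two expansions coefficient-wise.
[x^0] = 0;  [x^1] = -3/2;  [x^2] = 0;  [x^3] = -17/48;  [x^4] = 0.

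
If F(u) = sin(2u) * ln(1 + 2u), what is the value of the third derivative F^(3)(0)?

-24

Multiply the two series term by term and collect like powers.
From the series, [u^3] F = -4; multiply by 3! = 6 to get -24.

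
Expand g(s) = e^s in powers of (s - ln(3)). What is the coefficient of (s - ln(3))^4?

1/8

Differentiate repeatedly and evaluate at the center.
g(ln(3)) = 3
g′(ln(3)) = 3
g′′(ln(3)) = 3
g′′′(ln(3)) = 3
g^(4)(ln(3)) = 3
Dividing each by k! gives the coefficients c_0, ..., c_4.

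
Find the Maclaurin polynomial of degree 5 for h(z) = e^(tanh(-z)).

Let u equal the inner series; expand the outer function in u and truncate.

z^5/40 - 7*z^4/24 + z^3/6 + z^2/2 - z + 1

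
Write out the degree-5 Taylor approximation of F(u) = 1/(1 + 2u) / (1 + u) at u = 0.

-63*u^5 + 31*u^4 - 15*u^3 + 7*u^2 - 3*u + 1

Write out both Maclaurin series and multiply, keeping only the needed powers.
[u^0] = 1;  [u^1] = -3;  [u^2] = 7;  [u^3] = -15;  [u^4] = 31;  [u^5] = -63.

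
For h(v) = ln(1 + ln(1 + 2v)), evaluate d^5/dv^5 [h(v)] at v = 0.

7296

Plug the Maclaurin series of the inner function into that of the outer and collect terms.
The coefficient of v^5 in the expansion is 304/5, so h^(5)(0) = 5! * (304/5) = 7296.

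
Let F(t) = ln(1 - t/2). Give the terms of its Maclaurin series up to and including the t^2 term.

-t^2/8 - t/2

F(0) = 0
F′(0) = -1/2
F′′(0) = -1/4
Then c_k = F^(k)(0)/k! gives each Taylor coefficient.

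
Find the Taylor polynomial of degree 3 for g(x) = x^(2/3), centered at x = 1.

4*(x - 1)^3/81 - (x - 1)^2/9 + 2*(x - 1)/3 + 1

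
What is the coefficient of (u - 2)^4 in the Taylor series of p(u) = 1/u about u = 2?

Use the known series and substitute for the argument.
[(u - 2)^0] = 1/2;  [(u - 2)^1] = -1/4;  [(u - 2)^2] = 1/8;  [(u - 2)^3] = -1/16;  [(u - 2)^4] = 1/32.
So c_4 = p^(4)(2)/4! = 1/32.

1/32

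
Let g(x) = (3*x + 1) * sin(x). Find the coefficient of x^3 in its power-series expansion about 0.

-1/6

Shift and add copies of the series according to the polynomial's terms.
[x^0] = 0;  [x^1] = 1;  [x^2] = 3;  [x^3] = -1/6.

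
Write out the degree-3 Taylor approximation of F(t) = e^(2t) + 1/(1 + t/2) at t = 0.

Combine the two series term by term.
F(0) = 2
F′(0) = 3/2
F′′(0) = 9/2
F′′′(0) = 29/4
The Taylor polynomial is Σ F^(k)(0)/k! · t^k.

29*t^3/24 + 9*t^2/4 + 3*t/2 + 2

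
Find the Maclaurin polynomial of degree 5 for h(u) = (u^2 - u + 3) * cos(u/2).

Shift and add copies of the series according to the polynomial's terms.
[u^0] = 3;  [u^1] = -1;  [u^2] = 5/8;  [u^3] = 1/8;  [u^4] = -15/128;  [u^5] = -1/384.

-u^5/384 - 15*u^4/128 + u^3/8 + 5*u^2/8 - u + 3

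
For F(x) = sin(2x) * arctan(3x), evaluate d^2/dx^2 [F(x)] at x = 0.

12

Take the Cauchy product of the two expansions.
The coefficient of x^2 in the expansion is 6, so F′′(0) = 2! * (6) = 12.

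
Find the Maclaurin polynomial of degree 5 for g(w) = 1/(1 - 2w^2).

4*w^4 + 2*w^2 + 1

[w^0] = 1;  [w^1] = 0;  [w^2] = 2;  [w^3] = 0;  [w^4] = 4;  [w^5] = 0.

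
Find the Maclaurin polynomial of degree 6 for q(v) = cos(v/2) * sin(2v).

Take the Cauchy product of the two expansions.
[v^0] = 0;  [v^1] = 2;  [v^2] = 0;  [v^3] = -19/12;  [v^4] = 0;  [v^5] = 421/960;  [v^6] = 0.

421*v^5/960 - 19*v^3/12 + 2*v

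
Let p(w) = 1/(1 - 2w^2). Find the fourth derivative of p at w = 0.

96

Compute the successive derivatives at the expansion point and divide by k!.
From the series, [w^4] p = 4; multiply by 4! = 24 to get 96.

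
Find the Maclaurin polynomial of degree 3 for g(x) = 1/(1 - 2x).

Apply the Taylor formula c_k = f^(k)(a)/k!.
[x^0] = 1;  [x^1] = 2;  [x^2] = 4;  [x^3] = 8.

8*x^3 + 4*x^2 + 2*x + 1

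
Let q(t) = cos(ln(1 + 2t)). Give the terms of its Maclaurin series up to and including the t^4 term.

Let u equal the inner series; expand the outer function in u and truncate.
q(0) = 1
q′(0) = 0
q′′(0) = -4
q′′′(0) = 24
q^(4)(0) = -160
The Taylor polynomial is Σ q^(k)(0)/k! · t^k.

-20*t^4/3 + 4*t^3 - 2*t^2 + 1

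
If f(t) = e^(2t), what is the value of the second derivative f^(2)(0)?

Apply the Taylor formula c_k = f^(k)(a)/k!.
The coefficient of t^2 in the expansion is 2, so f′′(0) = 2! * (2) = 4.

4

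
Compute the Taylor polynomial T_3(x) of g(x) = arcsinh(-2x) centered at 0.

Use the known series and substitute for the argument.
[x^0] = 0;  [x^1] = -2;  [x^2] = 0;  [x^3] = 4/3.

4*x^3/3 - 2*x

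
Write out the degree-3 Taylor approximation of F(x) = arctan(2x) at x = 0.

Apply the Taylor formula c_k = f^(k)(a)/k!.

-8*x^3/3 + 2*x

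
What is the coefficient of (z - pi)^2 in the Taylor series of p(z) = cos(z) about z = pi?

p(pi) = -1
p′(pi) = 0
p′′(pi) = 1
Dividing each by k! gives the coefficients c_0, ..., c_2.

1/2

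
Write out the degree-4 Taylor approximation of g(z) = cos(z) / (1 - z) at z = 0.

13*z^4/24 + z^3/2 + z^2/2 + z + 1

Multiply the numerator's expansion by the denominator's geometric series.
[z^0] = 1;  [z^1] = 1;  [z^2] = 1/2;  [z^3] = 1/2;  [z^4] = 13/24.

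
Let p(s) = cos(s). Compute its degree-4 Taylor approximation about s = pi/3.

(s - pi/3)^4/48 + sqrt(3)*(s - pi/3)^3/12 - (s - pi/3)^2/4 - sqrt(3)*(s - pi/3)/2 + 1/2

Differentiate repeatedly and evaluate at the center.
[(s - pi/3)^0] = 1/2;  [(s - pi/3)^1] = -sqrt(3)/2;  [(s - pi/3)^2] = -1/4;  [(s - pi/3)^3] = sqrt(3)/12;  [(s - pi/3)^4] = 1/48.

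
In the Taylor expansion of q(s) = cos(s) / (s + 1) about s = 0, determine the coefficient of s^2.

Multiply the numerator's expansion by the denominator's geometric series.
q(0) = 1
q′(0) = -1
q′′(0) = 1
So c_2 = q′′(0)/2! = 1/2.

1/2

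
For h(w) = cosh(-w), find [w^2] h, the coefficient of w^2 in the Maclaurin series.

1/2

Compute the successive derivatives at the expansion point and divide by k!.
h(0) = 1
h′(0) = 0
h′′(0) = 1
So c_2 = h′′(0)/2! = 1/2.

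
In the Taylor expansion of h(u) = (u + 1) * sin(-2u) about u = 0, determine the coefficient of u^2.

-2

Shift and add copies of the series according to the polynomial's terms.
h(0) = 0
h′(0) = -2
h′′(0) = -4
So c_2 = h′′(0)/2! = -2.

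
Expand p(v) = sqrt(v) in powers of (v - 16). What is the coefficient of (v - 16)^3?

Apply the Taylor formula c_k = f^(k)(a)/k!.
[(v - 16)^0] = 4;  [(v - 16)^1] = 1/8;  [(v - 16)^2] = -1/512;  [(v - 16)^3] = 1/16384.

1/16384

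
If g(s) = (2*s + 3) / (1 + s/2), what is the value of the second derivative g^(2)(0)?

Multiply each power in the prefactor through the base expansion.
The coefficient of s^2 in the expansion is -1/4, so g′′(0) = 2! * (-1/4) = -1/2.

-1/2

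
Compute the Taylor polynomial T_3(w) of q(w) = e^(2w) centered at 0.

4*w^3/3 + 2*w^2 + 2*w + 1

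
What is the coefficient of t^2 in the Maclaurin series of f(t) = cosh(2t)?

2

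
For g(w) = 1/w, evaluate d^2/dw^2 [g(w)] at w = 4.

1/32

Use the known series and substitute for the argument.
The coefficient of (w - 4)^2 in the expansion is 1/64, so g′′(4) = 2! * (1/64) = 1/32.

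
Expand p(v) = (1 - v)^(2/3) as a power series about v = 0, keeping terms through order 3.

-4*v^3/81 - v^2/9 - 2*v/3 + 1

p(0) = 1
p′(0) = -2/3
p′′(0) = -2/9
p′′′(0) = -8/27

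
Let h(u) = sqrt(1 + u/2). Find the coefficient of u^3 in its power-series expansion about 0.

1/128

h(0) = 1
h′(0) = 1/4
h′′(0) = -1/16
h′′′(0) = 3/64
Dividing each by k! gives the coefficients c_0, ..., c_3.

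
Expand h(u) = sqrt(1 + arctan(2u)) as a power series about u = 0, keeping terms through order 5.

83*u^5/40 + 17*u^4/24 - 5*u^3/6 - u^2/2 + u + 1

Compose series: expand the inner function first, then feed it into the outer expansion.
h(0) = 1
h′(0) = 1
h′′(0) = -1
h′′′(0) = -5
h^(4)(0) = 17
h^(5)(0) = 249
Then c_k = h^(k)(0)/k! gives each Taylor coefficient.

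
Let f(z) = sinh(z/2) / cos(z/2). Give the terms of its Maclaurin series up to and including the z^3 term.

z^3/12 + z/2

Write the quotient as an unknown series and match coefficients against numerator = denominator · series.
f(0) = 0
f′(0) = 1/2
f′′(0) = 0
f′′′(0) = 1/2
Dividing each by k! gives the coefficients c_0, ..., c_3.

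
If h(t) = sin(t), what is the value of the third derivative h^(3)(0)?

-1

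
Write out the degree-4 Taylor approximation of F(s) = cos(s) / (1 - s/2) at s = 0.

-s^4/48 - s^3/8 - s^2/4 + s/2 + 1

Write out both Maclaurin series and multiply, keeping only the needed powers.
[s^0] = 1;  [s^1] = 1/2;  [s^2] = -1/4;  [s^3] = -1/8;  [s^4] = -1/48.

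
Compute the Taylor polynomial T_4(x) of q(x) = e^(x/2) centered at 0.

x^4/384 + x^3/48 + x^2/8 + x/2 + 1

Differentiate repeatedly and evaluate at the center.
q(0) = 1
q′(0) = 1/2
q′′(0) = 1/4
q′′′(0) = 1/8
q^(4)(0) = 1/16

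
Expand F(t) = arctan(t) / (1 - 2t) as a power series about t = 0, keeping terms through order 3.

11*t^3/3 + 2*t^2 + t

Expand each factor separately, then convolve coefficients.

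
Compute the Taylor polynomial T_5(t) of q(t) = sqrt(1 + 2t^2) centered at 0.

-t^4/2 + t^2 + 1

q(0) = 1
q′(0) = 0
q′′(0) = 2
q′′′(0) = 0
q^(4)(0) = -12
q^(5)(0) = 0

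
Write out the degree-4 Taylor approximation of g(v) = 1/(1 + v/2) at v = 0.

v^4/16 - v^3/8 + v^2/4 - v/2 + 1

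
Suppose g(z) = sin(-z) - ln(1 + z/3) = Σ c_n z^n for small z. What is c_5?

Add the two expansions coefficient-wise.
g(0) = 0
g′(0) = -4/3
g′′(0) = 1/9
g′′′(0) = 25/27
g^(4)(0) = 2/27
g^(5)(0) = -89/81
Then c_k = g^(k)(0)/k! gives each Taylor coefficient.

-2^(77/190)*3^(103/570)*5^(172/285)*7^(119/285)/1050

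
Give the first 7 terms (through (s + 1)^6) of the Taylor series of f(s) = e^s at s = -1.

Use the known series and substitute for the argument.
f(-1) = e^(-1)
f′(-1) = e^(-1)
f′′(-1) = e^(-1)
f′′′(-1) = e^(-1)
f^(4)(-1) = e^(-1)
f^(5)(-1) = e^(-1)
f^(6)(-1) = e^(-1)
Then c_k = f^(k)(-1)/k! gives each Taylor coefficient.

(s + 1)^6*e^(-1)/720 + (s + 1)^5*e^(-1)/120 + (s + 1)^4*e^(-1)/24 + (s + 1)^3*e^(-1)/6 + (s + 1)^2*e^(-1)/2 + (s + 1)*e^(-1) + e^(-1)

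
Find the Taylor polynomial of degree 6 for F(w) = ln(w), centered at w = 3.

[(w - 3)^0] = ln(3);  [(w - 3)^1] = 1/3;  [(w - 3)^2] = -1/18;  [(w - 3)^3] = 1/81;  [(w - 3)^4] = -1/324;  [(w - 3)^5] = 1/1215;  [(w - 3)^6] = -1/4374.

-(w - 3)^6/4374 + (w - 3)^5/1215 - (w - 3)^4/324 + (w - 3)^3/81 - (w - 3)^2/18 + (w - 3)/3 + ln(3)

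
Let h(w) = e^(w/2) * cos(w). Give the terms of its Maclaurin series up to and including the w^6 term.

13*w^6/5120 + 41*w^5/3840 - 7*w^4/384 - 11*w^3/48 - 3*w^2/8 + w/2 + 1

Take the Cauchy product of the two expansions.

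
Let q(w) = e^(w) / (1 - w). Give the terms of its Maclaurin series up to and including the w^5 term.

Expand 1/(denominator) as a geometric series and multiply by the numerator's series.
q(0) = 1
q′(0) = 2
q′′(0) = 5
q′′′(0) = 16
q^(4)(0) = 65
q^(5)(0) = 326
Dividing each by k! gives the coefficients c_0, ..., c_5.

163*w^5/60 + 65*w^4/24 + 8*w^3/3 + 5*w^2/2 + 2*w + 1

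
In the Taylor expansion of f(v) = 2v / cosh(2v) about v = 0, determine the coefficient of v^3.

-4

Divide the numerator series by the denominator series (power-series long division).
f(0) = 0
f′(0) = 2
f′′(0) = 0
f′′′(0) = -24
Then c_k = f^(k)(0)/k! gives each Taylor coefficient.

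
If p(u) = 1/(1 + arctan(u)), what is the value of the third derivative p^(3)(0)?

Compose series: expand the inner function first, then feed it into the outer expansion.
From the series, [u^3] p = -2/3; multiply by 3! = 6 to get -4.

-4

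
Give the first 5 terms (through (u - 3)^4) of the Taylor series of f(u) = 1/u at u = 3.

(u - 3)^4/243 - (u - 3)^3/81 + (u - 3)^2/27 - (u - 3)/9 + 1/3

f(3) = 1/3
f′(3) = -1/9
f′′(3) = 2/27
f′′′(3) = -2/27
f^(4)(3) = 8/81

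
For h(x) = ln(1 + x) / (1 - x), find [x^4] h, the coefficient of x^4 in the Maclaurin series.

Expand 1/(denominator) as a geometric series and multiply by the numerator's series.

7/12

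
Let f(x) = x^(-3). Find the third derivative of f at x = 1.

From the series, [(x - 1)^3] f = -10; multiply by 3! = 6 to get -60.

-60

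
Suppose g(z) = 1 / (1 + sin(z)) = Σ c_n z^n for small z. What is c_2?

1

Write 1/(1+u) = 1 - u + u^2 - u^3 + ... and substitute the series for u.
g(0) = 1
g′(0) = -1
g′′(0) = 2
So c_2 = g′′(0)/2! = 1.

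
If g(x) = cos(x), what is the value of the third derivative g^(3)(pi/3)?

The coefficient of (x - pi/3)^3 in the expansion is sqrt(3)/12, so g′′′(pi/3) = 3! * (sqrt(3)/12) = sqrt(3)/2.

sqrt(3)/2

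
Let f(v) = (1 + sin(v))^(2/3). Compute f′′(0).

-2/9

Plug the Maclaurin series of the inner function into that of the outer and collect terms.
The coefficient of v^2 in the expansion is -1/9, so f′′(0) = 2! * (-1/9) = -2/9.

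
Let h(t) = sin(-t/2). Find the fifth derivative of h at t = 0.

The coefficient of t^5 in the expansion is -1/3840, so h^(5)(0) = 5! * (-1/3840) = -1/32.

-1/32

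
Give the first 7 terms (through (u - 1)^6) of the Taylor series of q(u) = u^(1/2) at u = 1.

[(u - 1)^0] = 1;  [(u - 1)^1] = 1/2;  [(u - 1)^2] = -1/8;  [(u - 1)^3] = 1/16;  [(u - 1)^4] = -5/128;  [(u - 1)^5] = 7/256;  [(u - 1)^6] = -21/1024.

-21*(u - 1)^6/1024 + 7*(u - 1)^5/256 - 5*(u - 1)^4/128 + (u - 1)^3/16 - (u - 1)^2/8 + (u - 1)/2 + 1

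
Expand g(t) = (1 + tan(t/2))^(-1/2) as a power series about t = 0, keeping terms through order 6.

Plug the Maclaurin series of the inner function into that of the outer and collect terms.
g(0) = 1
g′(0) = -1/4
g′′(0) = 3/16
g′′′(0) = -23/64
g^(4)(0) = 201/256
g^(5)(0) = -2401/1024
g^(6)(0) = 33723/4096
Then c_k = g^(k)(0)/k! gives each Taylor coefficient.

3747*t^6/327680 - 2401*t^5/122880 + 67*t^4/2048 - 23*t^3/384 + 3*t^2/32 - t/4 + 1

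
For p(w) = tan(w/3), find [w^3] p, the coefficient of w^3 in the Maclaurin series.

Compute the successive derivatives at the expansion point and divide by k!.
p(0) = 0
p′(0) = 1/3
p′′(0) = 0
p′′′(0) = 2/27
So c_3 = p′′′(0)/3! = 1/81.

1/81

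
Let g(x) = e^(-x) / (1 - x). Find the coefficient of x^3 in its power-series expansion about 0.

1/3

Expand 1/(denominator) as a geometric series and multiply by the numerator's series.
g(0) = 1
g′(0) = 0
g′′(0) = 1
g′′′(0) = 2
Then c_k = g^(k)(0)/k! gives each Taylor coefficient.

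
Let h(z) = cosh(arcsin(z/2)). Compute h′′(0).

1/4

Let u equal the inner series; expand the outer function in u and truncate.
The coefficient of z^2 in the expansion is 1/8, so h′′(0) = 2! * (1/8) = 1/4.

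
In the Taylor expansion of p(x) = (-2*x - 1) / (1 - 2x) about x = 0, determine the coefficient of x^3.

-16

Multiply each power in the prefactor through the base expansion.
[x^0] = -1;  [x^1] = -4;  [x^2] = -8;  [x^3] = -16.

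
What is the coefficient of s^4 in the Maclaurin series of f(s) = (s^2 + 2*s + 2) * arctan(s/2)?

-1/12

Distribute the polynomial across the series and collect like powers.
[s^0] = 0;  [s^1] = 1;  [s^2] = 1;  [s^3] = 5/12;  [s^4] = -1/12.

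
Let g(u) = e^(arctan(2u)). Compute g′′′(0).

-8

Compose series: expand the inner function first, then feed it into the outer expansion.
The coefficient of u^3 in the expansion is -4/3, so g′′′(0) = 3! * (-4/3) = -8.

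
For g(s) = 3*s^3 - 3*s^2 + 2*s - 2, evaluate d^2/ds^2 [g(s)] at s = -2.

Differentiate repeatedly and evaluate at the center.
From the series, [(s + 2)^2] g = -21; multiply by 2! = 2 to get -42.

-42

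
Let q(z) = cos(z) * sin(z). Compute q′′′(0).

-4

Write out both Maclaurin series and multiply, keeping only the needed powers.
From the series, [z^3] q = -2/3; multiply by 3! = 6 to get -4.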